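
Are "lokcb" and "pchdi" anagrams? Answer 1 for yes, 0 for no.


Strings: "lokcb", "pchdi"
Sorted first:  bcklo
Sorted second: cdhip
Differ at position 0: 'b' vs 'c' => not anagrams

0


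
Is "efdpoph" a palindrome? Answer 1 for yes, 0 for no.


Input: efdpoph
Reversed: hpopdfe
  Compare pos 0 ('e') with pos 6 ('h'): MISMATCH
  Compare pos 1 ('f') with pos 5 ('p'): MISMATCH
  Compare pos 2 ('d') with pos 4 ('o'): MISMATCH
Result: not a palindrome

0


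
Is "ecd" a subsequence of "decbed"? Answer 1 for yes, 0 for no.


Check if "ecd" is a subsequence of "decbed"
Greedy scan:
  Position 0 ('d'): no match needed
  Position 1 ('e'): matches sub[0] = 'e'
  Position 2 ('c'): matches sub[1] = 'c'
  Position 3 ('b'): no match needed
  Position 4 ('e'): no match needed
  Position 5 ('d'): matches sub[2] = 'd'
All 3 characters matched => is a subsequence

1


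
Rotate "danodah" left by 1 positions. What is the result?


Input: "danodah", rotate left by 1
First 1 characters: "d"
Remaining characters: "anodah"
Concatenate remaining + first: "anodah" + "d" = "anodahd"

anodahd


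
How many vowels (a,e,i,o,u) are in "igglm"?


Input: igglm
Checking each character:
  'i' at position 0: vowel (running total: 1)
  'g' at position 1: consonant
  'g' at position 2: consonant
  'l' at position 3: consonant
  'm' at position 4: consonant
Total vowels: 1

1


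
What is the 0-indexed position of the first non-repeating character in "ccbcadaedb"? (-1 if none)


Input: ccbcadaedb
Character frequencies:
  'a': 2
  'b': 2
  'c': 3
  'd': 2
  'e': 1
Scanning left to right for freq == 1:
  Position 0 ('c'): freq=3, skip
  Position 1 ('c'): freq=3, skip
  Position 2 ('b'): freq=2, skip
  Position 3 ('c'): freq=3, skip
  Position 4 ('a'): freq=2, skip
  Position 5 ('d'): freq=2, skip
  Position 6 ('a'): freq=2, skip
  Position 7 ('e'): unique! => answer = 7

7


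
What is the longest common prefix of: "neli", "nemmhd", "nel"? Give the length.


Words: neli, nemmhd, nel
  Position 0: all 'n' => match
  Position 1: all 'e' => match
  Position 2: ('l', 'm', 'l') => mismatch, stop
LCP = "ne" (length 2)

2


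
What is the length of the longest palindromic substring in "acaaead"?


Input: "acaaead"
Checking substrings for palindromes:
  [0:3] "aca" (len 3) => palindrome
  [3:6] "aea" (len 3) => palindrome
  [2:4] "aa" (len 2) => palindrome
Longest palindromic substring: "aca" with length 3

3


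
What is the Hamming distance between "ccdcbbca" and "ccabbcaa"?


Comparing "ccdcbbca" and "ccabbcaa" position by position:
  Position 0: 'c' vs 'c' => same
  Position 1: 'c' vs 'c' => same
  Position 2: 'd' vs 'a' => differ
  Position 3: 'c' vs 'b' => differ
  Position 4: 'b' vs 'b' => same
  Position 5: 'b' vs 'c' => differ
  Position 6: 'c' vs 'a' => differ
  Position 7: 'a' vs 'a' => same
Total differences (Hamming distance): 4

4


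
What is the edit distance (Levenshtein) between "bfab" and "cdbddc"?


Computing edit distance: "bfab" -> "cdbddc"
DP table:
           c    d    b    d    d    c
      0    1    2    3    4    5    6
  b   1    1    2    2    3    4    5
  f   2    2    2    3    3    4    5
  a   3    3    3    3    4    4    5
  b   4    4    4    3    4    5    5
Edit distance = dp[4][6] = 5

5


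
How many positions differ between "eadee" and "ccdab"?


Comparing "eadee" and "ccdab" position by position:
  Position 0: 'e' vs 'c' => DIFFER
  Position 1: 'a' vs 'c' => DIFFER
  Position 2: 'd' vs 'd' => same
  Position 3: 'e' vs 'a' => DIFFER
  Position 4: 'e' vs 'b' => DIFFER
Positions that differ: 4

4


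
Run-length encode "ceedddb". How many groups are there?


Input: ceedddb
Scanning for consecutive runs:
  Group 1: 'c' x 1 (positions 0-0)
  Group 2: 'e' x 2 (positions 1-2)
  Group 3: 'd' x 3 (positions 3-5)
  Group 4: 'b' x 1 (positions 6-6)
Total groups: 4

4


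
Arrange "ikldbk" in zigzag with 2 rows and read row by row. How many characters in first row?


Zigzag "ikldbk" into 2 rows:
Placing characters:
  'i' => row 0
  'k' => row 1
  'l' => row 0
  'd' => row 1
  'b' => row 0
  'k' => row 1
Rows:
  Row 0: "ilb"
  Row 1: "kdk"
First row length: 3

3


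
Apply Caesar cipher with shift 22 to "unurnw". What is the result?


Caesar cipher: shift "unurnw" by 22
  'u' (pos 20) + 22 = pos 16 = 'q'
  'n' (pos 13) + 22 = pos 9 = 'j'
  'u' (pos 20) + 22 = pos 16 = 'q'
  'r' (pos 17) + 22 = pos 13 = 'n'
  'n' (pos 13) + 22 = pos 9 = 'j'
  'w' (pos 22) + 22 = pos 18 = 's'
Result: qjqnjs

qjqnjs


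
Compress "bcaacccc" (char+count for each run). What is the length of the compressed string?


Input: bcaacccc
Runs:
  'b' x 1 => "b1"
  'c' x 1 => "c1"
  'a' x 2 => "a2"
  'c' x 4 => "c4"
Compressed: "b1c1a2c4"
Compressed length: 8

8


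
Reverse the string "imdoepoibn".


Input: imdoepoibn
Reading characters right to left:
  Position 9: 'n'
  Position 8: 'b'
  Position 7: 'i'
  Position 6: 'o'
  Position 5: 'p'
  Position 4: 'e'
  Position 3: 'o'
  Position 2: 'd'
  Position 1: 'm'
  Position 0: 'i'
Reversed: nbiopeodmi

nbiopeodmi


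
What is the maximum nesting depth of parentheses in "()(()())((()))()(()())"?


Input: "()(()())((()))()(()())"
Tracking depth:
  Position 0 '(': depth becomes 1
  Position 1 ')': depth becomes 0
  Position 2 '(': depth becomes 1
  Position 3 '(': depth becomes 2
  Position 4 ')': depth becomes 1
  Position 5 '(': depth becomes 2
  Position 6 ')': depth becomes 1
  Position 7 ')': depth becomes 0
  Position 8 '(': depth becomes 1
  Position 9 '(': depth becomes 2
  Position 10 '(': depth becomes 3
  Position 11 ')': depth becomes 2
  Position 12 ')': depth becomes 1
  Position 13 ')': depth becomes 0
  Position 14 '(': depth becomes 1
  Position 15 ')': depth becomes 0
  Position 16 '(': depth becomes 1
  Position 17 '(': depth becomes 2
  Position 18 ')': depth becomes 1
  Position 19 '(': depth becomes 2
  Position 20 ')': depth becomes 1
  Position 21 ')': depth becomes 0
Maximum depth reached: 3

3


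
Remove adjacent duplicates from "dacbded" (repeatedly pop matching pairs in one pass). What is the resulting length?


Input: dacbded
Stack-based adjacent duplicate removal:
  Read 'd': push. Stack: d
  Read 'a': push. Stack: da
  Read 'c': push. Stack: dac
  Read 'b': push. Stack: dacb
  Read 'd': push. Stack: dacbd
  Read 'e': push. Stack: dacbde
  Read 'd': push. Stack: dacbded
Final stack: "dacbded" (length 7)

7


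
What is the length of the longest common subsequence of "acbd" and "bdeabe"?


LCS of "acbd" and "bdeabe"
DP table:
           b    d    e    a    b    e
      0    0    0    0    0    0    0
  a   0    0    0    0    1    1    1
  c   0    0    0    0    1    1    1
  b   0    1    1    1    1    2    2
  d   0    1    2    2    2    2    2
LCS length = dp[4][6] = 2

2


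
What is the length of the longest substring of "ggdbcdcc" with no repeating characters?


Input: "ggdbcdcc"
Sliding window (track last position of each char):
  Position 0 ('g'): window [0,0] length 1 -- new best
  Position 1 ('g'): repeat (last at 0), move window start to 1
  Position 1 ('g'): window [1,1] length 1
  Position 2 ('d'): window [1,2] length 2 -- new best
  Position 3 ('b'): window [1,3] length 3 -- new best
  Position 4 ('c'): window [1,4] length 4 -- new best
  Position 5 ('d'): repeat (last at 2), move window start to 3
  Position 5 ('d'): window [3,5] length 3
  Position 6 ('c'): repeat (last at 4), move window start to 5
  Position 6 ('c'): window [5,6] length 2
  Position 7 ('c'): repeat (last at 6), move window start to 7
  Position 7 ('c'): window [7,7] length 1
Longest substring with no repeats: "gdbc" with length 4

4


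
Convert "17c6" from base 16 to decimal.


Input: "17c6" in base 16
Positional expansion:
  Digit '1' (value 1) x 16^3 = 4096
  Digit '7' (value 7) x 16^2 = 1792
  Digit 'c' (value 12) x 16^1 = 192
  Digit '6' (value 6) x 16^0 = 6
Sum = 6086

6086


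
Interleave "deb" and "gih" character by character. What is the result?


Interleaving "deb" and "gih":
  Position 0: 'd' from first, 'g' from second => "dg"
  Position 1: 'e' from first, 'i' from second => "ei"
  Position 2: 'b' from first, 'h' from second => "bh"
Result: dgeibh

dgeibh


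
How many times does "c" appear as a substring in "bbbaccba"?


Searching for "c" in "bbbaccba"
Scanning each position:
  Position 0: "b" => no
  Position 1: "b" => no
  Position 2: "b" => no
  Position 3: "a" => no
  Position 4: "c" => MATCH
  Position 5: "c" => MATCH
  Position 6: "b" => no
  Position 7: "a" => no
Total occurrences: 2

2


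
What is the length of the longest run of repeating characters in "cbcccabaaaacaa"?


Input: "cbcccabaaaacaa"
Scanning for longest run:
  Position 1 ('b'): new char, reset run to 1
  Position 2 ('c'): new char, reset run to 1
  Position 3 ('c'): continues run of 'c', length=2
  Position 4 ('c'): continues run of 'c', length=3
  Position 5 ('a'): new char, reset run to 1
  Position 6 ('b'): new char, reset run to 1
  Position 7 ('a'): new char, reset run to 1
  Position 8 ('a'): continues run of 'a', length=2
  Position 9 ('a'): continues run of 'a', length=3
  Position 10 ('a'): continues run of 'a', length=4
  Position 11 ('c'): new char, reset run to 1
  Position 12 ('a'): new char, reset run to 1
  Position 13 ('a'): continues run of 'a', length=2
Longest run: 'a' with length 4

4


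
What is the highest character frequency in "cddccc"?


Input: cddccc
Character counts:
  'c': 4
  'd': 2
Maximum frequency: 4

4


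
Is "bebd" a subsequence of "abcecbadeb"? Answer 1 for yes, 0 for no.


Check if "bebd" is a subsequence of "abcecbadeb"
Greedy scan:
  Position 0 ('a'): no match needed
  Position 1 ('b'): matches sub[0] = 'b'
  Position 2 ('c'): no match needed
  Position 3 ('e'): matches sub[1] = 'e'
  Position 4 ('c'): no match needed
  Position 5 ('b'): matches sub[2] = 'b'
  Position 6 ('a'): no match needed
  Position 7 ('d'): matches sub[3] = 'd'
  Position 8 ('e'): no match needed
  Position 9 ('b'): no match needed
All 4 characters matched => is a subsequence

1


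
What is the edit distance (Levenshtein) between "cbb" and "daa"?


Computing edit distance: "cbb" -> "daa"
DP table:
           d    a    a
      0    1    2    3
  c   1    1    2    3
  b   2    2    2    3
  b   3    3    3    3
Edit distance = dp[3][3] = 3

3


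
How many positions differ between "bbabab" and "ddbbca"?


Comparing "bbabab" and "ddbbca" position by position:
  Position 0: 'b' vs 'd' => DIFFER
  Position 1: 'b' vs 'd' => DIFFER
  Position 2: 'a' vs 'b' => DIFFER
  Position 3: 'b' vs 'b' => same
  Position 4: 'a' vs 'c' => DIFFER
  Position 5: 'b' vs 'a' => DIFFER
Positions that differ: 5

5


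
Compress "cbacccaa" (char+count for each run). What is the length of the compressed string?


Input: cbacccaa
Runs:
  'c' x 1 => "c1"
  'b' x 1 => "b1"
  'a' x 1 => "a1"
  'c' x 3 => "c3"
  'a' x 2 => "a2"
Compressed: "c1b1a1c3a2"
Compressed length: 10

10


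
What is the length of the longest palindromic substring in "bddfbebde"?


Input: "bddfbebde"
Checking substrings for palindromes:
  [4:7] "beb" (len 3) => palindrome
  [1:3] "dd" (len 2) => palindrome
Longest palindromic substring: "beb" with length 3

3


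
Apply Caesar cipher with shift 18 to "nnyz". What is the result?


Caesar cipher: shift "nnyz" by 18
  'n' (pos 13) + 18 = pos 5 = 'f'
  'n' (pos 13) + 18 = pos 5 = 'f'
  'y' (pos 24) + 18 = pos 16 = 'q'
  'z' (pos 25) + 18 = pos 17 = 'r'
Result: ffqr

ffqr


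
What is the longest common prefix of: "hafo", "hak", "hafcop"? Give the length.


Words: hafo, hak, hafcop
  Position 0: all 'h' => match
  Position 1: all 'a' => match
  Position 2: ('f', 'k', 'f') => mismatch, stop
LCP = "ha" (length 2)

2


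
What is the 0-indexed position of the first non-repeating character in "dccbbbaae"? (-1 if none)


Input: dccbbbaae
Character frequencies:
  'a': 2
  'b': 3
  'c': 2
  'd': 1
  'e': 1
Scanning left to right for freq == 1:
  Position 0 ('d'): unique! => answer = 0

0


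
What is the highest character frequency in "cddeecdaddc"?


Input: cddeecdaddc
Character counts:
  'a': 1
  'c': 3
  'd': 5
  'e': 2
Maximum frequency: 5

5


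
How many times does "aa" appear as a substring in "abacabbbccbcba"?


Searching for "aa" in "abacabbbccbcba"
Scanning each position:
  Position 0: "ab" => no
  Position 1: "ba" => no
  Position 2: "ac" => no
  Position 3: "ca" => no
  Position 4: "ab" => no
  Position 5: "bb" => no
  Position 6: "bb" => no
  Position 7: "bc" => no
  Position 8: "cc" => no
  Position 9: "cb" => no
  Position 10: "bc" => no
  Position 11: "cb" => no
  Position 12: "ba" => no
Total occurrences: 0

0


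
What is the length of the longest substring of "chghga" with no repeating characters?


Input: "chghga"
Sliding window (track last position of each char):
  Position 0 ('c'): window [0,0] length 1 -- new best
  Position 1 ('h'): window [0,1] length 2 -- new best
  Position 2 ('g'): window [0,2] length 3 -- new best
  Position 3 ('h'): repeat (last at 1), move window start to 2
  Position 3 ('h'): window [2,3] length 2
  Position 4 ('g'): repeat (last at 2), move window start to 3
  Position 4 ('g'): window [3,4] length 2
  Position 5 ('a'): window [3,5] length 3
Longest substring with no repeats: "chg" with length 3

3


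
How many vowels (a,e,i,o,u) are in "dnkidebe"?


Input: dnkidebe
Checking each character:
  'd' at position 0: consonant
  'n' at position 1: consonant
  'k' at position 2: consonant
  'i' at position 3: vowel (running total: 1)
  'd' at position 4: consonant
  'e' at position 5: vowel (running total: 2)
  'b' at position 6: consonant
  'e' at position 7: vowel (running total: 3)
Total vowels: 3

3


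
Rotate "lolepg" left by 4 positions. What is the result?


Input: "lolepg", rotate left by 4
First 4 characters: "lole"
Remaining characters: "pg"
Concatenate remaining + first: "pg" + "lole" = "pglole"

pglole


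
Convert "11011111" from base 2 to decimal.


Input: "11011111" in base 2
Positional expansion:
  Digit '1' (value 1) x 2^7 = 128
  Digit '1' (value 1) x 2^6 = 64
  Digit '0' (value 0) x 2^5 = 0
  Digit '1' (value 1) x 2^4 = 16
  Digit '1' (value 1) x 2^3 = 8
  Digit '1' (value 1) x 2^2 = 4
  Digit '1' (value 1) x 2^1 = 2
  Digit '1' (value 1) x 2^0 = 1
Sum = 223

223


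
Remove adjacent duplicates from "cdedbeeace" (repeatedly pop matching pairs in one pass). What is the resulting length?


Input: cdedbeeace
Stack-based adjacent duplicate removal:
  Read 'c': push. Stack: c
  Read 'd': push. Stack: cd
  Read 'e': push. Stack: cde
  Read 'd': push. Stack: cded
  Read 'b': push. Stack: cdedb
  Read 'e': push. Stack: cdedbe
  Read 'e': matches stack top 'e' => pop. Stack: cdedb
  Read 'a': push. Stack: cdedba
  Read 'c': push. Stack: cdedbac
  Read 'e': push. Stack: cdedbace
Final stack: "cdedbace" (length 8)

8


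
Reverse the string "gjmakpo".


Input: gjmakpo
Reading characters right to left:
  Position 6: 'o'
  Position 5: 'p'
  Position 4: 'k'
  Position 3: 'a'
  Position 2: 'm'
  Position 1: 'j'
  Position 0: 'g'
Reversed: opkamjg

opkamjg


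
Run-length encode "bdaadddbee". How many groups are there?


Input: bdaadddbee
Scanning for consecutive runs:
  Group 1: 'b' x 1 (positions 0-0)
  Group 2: 'd' x 1 (positions 1-1)
  Group 3: 'a' x 2 (positions 2-3)
  Group 4: 'd' x 3 (positions 4-6)
  Group 5: 'b' x 1 (positions 7-7)
  Group 6: 'e' x 2 (positions 8-9)
Total groups: 6

6


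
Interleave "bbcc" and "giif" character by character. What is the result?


Interleaving "bbcc" and "giif":
  Position 0: 'b' from first, 'g' from second => "bg"
  Position 1: 'b' from first, 'i' from second => "bi"
  Position 2: 'c' from first, 'i' from second => "ci"
  Position 3: 'c' from first, 'f' from second => "cf"
Result: bgbicicf

bgbicicf


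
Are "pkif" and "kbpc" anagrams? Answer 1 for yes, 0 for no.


Strings: "pkif", "kbpc"
Sorted first:  fikp
Sorted second: bckp
Differ at position 0: 'f' vs 'b' => not anagrams

0


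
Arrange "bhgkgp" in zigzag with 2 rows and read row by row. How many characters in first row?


Zigzag "bhgkgp" into 2 rows:
Placing characters:
  'b' => row 0
  'h' => row 1
  'g' => row 0
  'k' => row 1
  'g' => row 0
  'p' => row 1
Rows:
  Row 0: "bgg"
  Row 1: "hkp"
First row length: 3

3


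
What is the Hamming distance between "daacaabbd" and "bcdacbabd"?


Comparing "daacaabbd" and "bcdacbabd" position by position:
  Position 0: 'd' vs 'b' => differ
  Position 1: 'a' vs 'c' => differ
  Position 2: 'a' vs 'd' => differ
  Position 3: 'c' vs 'a' => differ
  Position 4: 'a' vs 'c' => differ
  Position 5: 'a' vs 'b' => differ
  Position 6: 'b' vs 'a' => differ
  Position 7: 'b' vs 'b' => same
  Position 8: 'd' vs 'd' => same
Total differences (Hamming distance): 7

7


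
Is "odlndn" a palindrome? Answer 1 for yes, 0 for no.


Input: odlndn
Reversed: ndnldo
  Compare pos 0 ('o') with pos 5 ('n'): MISMATCH
  Compare pos 1 ('d') with pos 4 ('d'): match
  Compare pos 2 ('l') with pos 3 ('n'): MISMATCH
Result: not a palindrome

0


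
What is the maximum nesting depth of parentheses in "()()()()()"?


Input: "()()()()()"
Tracking depth:
  Position 0 '(': depth becomes 1
  Position 1 ')': depth becomes 0
  Position 2 '(': depth becomes 1
  Position 3 ')': depth becomes 0
  Position 4 '(': depth becomes 1
  Position 5 ')': depth becomes 0
  Position 6 '(': depth becomes 1
  Position 7 ')': depth becomes 0
  Position 8 '(': depth becomes 1
  Position 9 ')': depth becomes 0
Maximum depth reached: 1

1


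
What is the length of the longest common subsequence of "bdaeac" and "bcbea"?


LCS of "bdaeac" and "bcbea"
DP table:
           b    c    b    e    a
      0    0    0    0    0    0
  b   0    1    1    1    1    1
  d   0    1    1    1    1    1
  a   0    1    1    1    1    2
  e   0    1    1    1    2    2
  a   0    1    1    1    2    3
  c   0    1    2    2    2    3
LCS length = dp[6][5] = 3

3


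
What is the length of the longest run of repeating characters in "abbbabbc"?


Input: "abbbabbc"
Scanning for longest run:
  Position 1 ('b'): new char, reset run to 1
  Position 2 ('b'): continues run of 'b', length=2
  Position 3 ('b'): continues run of 'b', length=3
  Position 4 ('a'): new char, reset run to 1
  Position 5 ('b'): new char, reset run to 1
  Position 6 ('b'): continues run of 'b', length=2
  Position 7 ('c'): new char, reset run to 1
Longest run: 'b' with length 3

3


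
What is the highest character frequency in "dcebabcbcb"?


Input: dcebabcbcb
Character counts:
  'a': 1
  'b': 4
  'c': 3
  'd': 1
  'e': 1
Maximum frequency: 4

4


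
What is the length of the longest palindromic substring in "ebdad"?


Input: "ebdad"
Checking substrings for palindromes:
  [2:5] "dad" (len 3) => palindrome
Longest palindromic substring: "dad" with length 3

3


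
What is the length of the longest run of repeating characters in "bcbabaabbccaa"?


Input: "bcbabaabbccaa"
Scanning for longest run:
  Position 1 ('c'): new char, reset run to 1
  Position 2 ('b'): new char, reset run to 1
  Position 3 ('a'): new char, reset run to 1
  Position 4 ('b'): new char, reset run to 1
  Position 5 ('a'): new char, reset run to 1
  Position 6 ('a'): continues run of 'a', length=2
  Position 7 ('b'): new char, reset run to 1
  Position 8 ('b'): continues run of 'b', length=2
  Position 9 ('c'): new char, reset run to 1
  Position 10 ('c'): continues run of 'c', length=2
  Position 11 ('a'): new char, reset run to 1
  Position 12 ('a'): continues run of 'a', length=2
Longest run: 'a' with length 2

2


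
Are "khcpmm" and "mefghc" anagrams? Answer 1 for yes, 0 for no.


Strings: "khcpmm", "mefghc"
Sorted first:  chkmmp
Sorted second: cefghm
Differ at position 1: 'h' vs 'e' => not anagrams

0


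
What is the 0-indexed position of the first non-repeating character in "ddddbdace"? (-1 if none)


Input: ddddbdace
Character frequencies:
  'a': 1
  'b': 1
  'c': 1
  'd': 5
  'e': 1
Scanning left to right for freq == 1:
  Position 0 ('d'): freq=5, skip
  Position 1 ('d'): freq=5, skip
  Position 2 ('d'): freq=5, skip
  Position 3 ('d'): freq=5, skip
  Position 4 ('b'): unique! => answer = 4

4


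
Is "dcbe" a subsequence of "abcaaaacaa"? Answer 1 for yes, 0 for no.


Check if "dcbe" is a subsequence of "abcaaaacaa"
Greedy scan:
  Position 0 ('a'): no match needed
  Position 1 ('b'): no match needed
  Position 2 ('c'): no match needed
  Position 3 ('a'): no match needed
  Position 4 ('a'): no match needed
  Position 5 ('a'): no match needed
  Position 6 ('a'): no match needed
  Position 7 ('c'): no match needed
  Position 8 ('a'): no match needed
  Position 9 ('a'): no match needed
Only matched 0/4 characters => not a subsequence

0


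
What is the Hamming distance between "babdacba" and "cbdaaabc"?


Comparing "babdacba" and "cbdaaabc" position by position:
  Position 0: 'b' vs 'c' => differ
  Position 1: 'a' vs 'b' => differ
  Position 2: 'b' vs 'd' => differ
  Position 3: 'd' vs 'a' => differ
  Position 4: 'a' vs 'a' => same
  Position 5: 'c' vs 'a' => differ
  Position 6: 'b' vs 'b' => same
  Position 7: 'a' vs 'c' => differ
Total differences (Hamming distance): 6

6


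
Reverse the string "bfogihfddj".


Input: bfogihfddj
Reading characters right to left:
  Position 9: 'j'
  Position 8: 'd'
  Position 7: 'd'
  Position 6: 'f'
  Position 5: 'h'
  Position 4: 'i'
  Position 3: 'g'
  Position 2: 'o'
  Position 1: 'f'
  Position 0: 'b'
Reversed: jddfhigofb

jddfhigofb


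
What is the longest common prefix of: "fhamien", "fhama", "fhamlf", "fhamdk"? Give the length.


Words: fhamien, fhama, fhamlf, fhamdk
  Position 0: all 'f' => match
  Position 1: all 'h' => match
  Position 2: all 'a' => match
  Position 3: all 'm' => match
  Position 4: ('i', 'a', 'l', 'd') => mismatch, stop
LCP = "fham" (length 4)

4


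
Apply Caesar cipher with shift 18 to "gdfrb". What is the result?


Caesar cipher: shift "gdfrb" by 18
  'g' (pos 6) + 18 = pos 24 = 'y'
  'd' (pos 3) + 18 = pos 21 = 'v'
  'f' (pos 5) + 18 = pos 23 = 'x'
  'r' (pos 17) + 18 = pos 9 = 'j'
  'b' (pos 1) + 18 = pos 19 = 't'
Result: yvxjt

yvxjt


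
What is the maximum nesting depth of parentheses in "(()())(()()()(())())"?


Input: "(()())(()()()(())())"
Tracking depth:
  Position 0 '(': depth becomes 1
  Position 1 '(': depth becomes 2
  Position 2 ')': depth becomes 1
  Position 3 '(': depth becomes 2
  Position 4 ')': depth becomes 1
  Position 5 ')': depth becomes 0
  Position 6 '(': depth becomes 1
  Position 7 '(': depth becomes 2
  Position 8 ')': depth becomes 1
  Position 9 '(': depth becomes 2
  Position 10 ')': depth becomes 1
  Position 11 '(': depth becomes 2
  Position 12 ')': depth becomes 1
  Position 13 '(': depth becomes 2
  Position 14 '(': depth becomes 3
  Position 15 ')': depth becomes 2
  Position 16 ')': depth becomes 1
  Position 17 '(': depth becomes 2
  Position 18 ')': depth becomes 1
  Position 19 ')': depth becomes 0
Maximum depth reached: 3

3


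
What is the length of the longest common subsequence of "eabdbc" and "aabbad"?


LCS of "eabdbc" and "aabbad"
DP table:
           a    a    b    b    a    d
      0    0    0    0    0    0    0
  e   0    0    0    0    0    0    0
  a   0    1    1    1    1    1    1
  b   0    1    1    2    2    2    2
  d   0    1    1    2    2    2    3
  b   0    1    1    2    3    3    3
  c   0    1    1    2    3    3    3
LCS length = dp[6][6] = 3

3


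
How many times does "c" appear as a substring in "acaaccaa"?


Searching for "c" in "acaaccaa"
Scanning each position:
  Position 0: "a" => no
  Position 1: "c" => MATCH
  Position 2: "a" => no
  Position 3: "a" => no
  Position 4: "c" => MATCH
  Position 5: "c" => MATCH
  Position 6: "a" => no
  Position 7: "a" => no
Total occurrences: 3

3


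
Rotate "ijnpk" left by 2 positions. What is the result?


Input: "ijnpk", rotate left by 2
First 2 characters: "ij"
Remaining characters: "npk"
Concatenate remaining + first: "npk" + "ij" = "npkij"

npkij


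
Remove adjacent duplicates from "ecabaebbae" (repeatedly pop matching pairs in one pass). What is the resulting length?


Input: ecabaebbae
Stack-based adjacent duplicate removal:
  Read 'e': push. Stack: e
  Read 'c': push. Stack: ec
  Read 'a': push. Stack: eca
  Read 'b': push. Stack: ecab
  Read 'a': push. Stack: ecaba
  Read 'e': push. Stack: ecabae
  Read 'b': push. Stack: ecabaeb
  Read 'b': matches stack top 'b' => pop. Stack: ecabae
  Read 'a': push. Stack: ecabaea
  Read 'e': push. Stack: ecabaeae
Final stack: "ecabaeae" (length 8)

8


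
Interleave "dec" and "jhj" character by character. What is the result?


Interleaving "dec" and "jhj":
  Position 0: 'd' from first, 'j' from second => "dj"
  Position 1: 'e' from first, 'h' from second => "eh"
  Position 2: 'c' from first, 'j' from second => "cj"
Result: djehcj

djehcj


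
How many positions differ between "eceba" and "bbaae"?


Comparing "eceba" and "bbaae" position by position:
  Position 0: 'e' vs 'b' => DIFFER
  Position 1: 'c' vs 'b' => DIFFER
  Position 2: 'e' vs 'a' => DIFFER
  Position 3: 'b' vs 'a' => DIFFER
  Position 4: 'a' vs 'e' => DIFFER
Positions that differ: 5

5


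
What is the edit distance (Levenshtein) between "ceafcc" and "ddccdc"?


Computing edit distance: "ceafcc" -> "ddccdc"
DP table:
           d    d    c    c    d    c
      0    1    2    3    4    5    6
  c   1    1    2    2    3    4    5
  e   2    2    2    3    3    4    5
  a   3    3    3    3    4    4    5
  f   4    4    4    4    4    5    5
  c   5    5    5    4    4    5    5
  c   6    6    6    5    4    5    5
Edit distance = dp[6][6] = 5

5


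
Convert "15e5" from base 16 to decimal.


Input: "15e5" in base 16
Positional expansion:
  Digit '1' (value 1) x 16^3 = 4096
  Digit '5' (value 5) x 16^2 = 1280
  Digit 'e' (value 14) x 16^1 = 224
  Digit '5' (value 5) x 16^0 = 5
Sum = 5605

5605


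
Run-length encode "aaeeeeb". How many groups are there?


Input: aaeeeeb
Scanning for consecutive runs:
  Group 1: 'a' x 2 (positions 0-1)
  Group 2: 'e' x 4 (positions 2-5)
  Group 3: 'b' x 1 (positions 6-6)
Total groups: 3

3


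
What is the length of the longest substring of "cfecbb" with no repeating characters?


Input: "cfecbb"
Sliding window (track last position of each char):
  Position 0 ('c'): window [0,0] length 1 -- new best
  Position 1 ('f'): window [0,1] length 2 -- new best
  Position 2 ('e'): window [0,2] length 3 -- new best
  Position 3 ('c'): repeat (last at 0), move window start to 1
  Position 3 ('c'): window [1,3] length 3
  Position 4 ('b'): window [1,4] length 4 -- new best
  Position 5 ('b'): repeat (last at 4), move window start to 5
  Position 5 ('b'): window [5,5] length 1
Longest substring with no repeats: "fecb" with length 4

4


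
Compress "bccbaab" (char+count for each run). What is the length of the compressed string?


Input: bccbaab
Runs:
  'b' x 1 => "b1"
  'c' x 2 => "c2"
  'b' x 1 => "b1"
  'a' x 2 => "a2"
  'b' x 1 => "b1"
Compressed: "b1c2b1a2b1"
Compressed length: 10

10


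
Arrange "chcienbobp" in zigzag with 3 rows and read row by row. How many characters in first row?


Zigzag "chcienbobp" into 3 rows:
Placing characters:
  'c' => row 0
  'h' => row 1
  'c' => row 2
  'i' => row 1
  'e' => row 0
  'n' => row 1
  'b' => row 2
  'o' => row 1
  'b' => row 0
  'p' => row 1
Rows:
  Row 0: "ceb"
  Row 1: "hinop"
  Row 2: "cb"
First row length: 3

3


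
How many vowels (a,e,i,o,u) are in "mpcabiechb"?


Input: mpcabiechb
Checking each character:
  'm' at position 0: consonant
  'p' at position 1: consonant
  'c' at position 2: consonant
  'a' at position 3: vowel (running total: 1)
  'b' at position 4: consonant
  'i' at position 5: vowel (running total: 2)
  'e' at position 6: vowel (running total: 3)
  'c' at position 7: consonant
  'h' at position 8: consonant
  'b' at position 9: consonant
Total vowels: 3

3


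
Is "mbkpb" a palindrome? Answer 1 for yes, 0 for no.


Input: mbkpb
Reversed: bpkbm
  Compare pos 0 ('m') with pos 4 ('b'): MISMATCH
  Compare pos 1 ('b') with pos 3 ('p'): MISMATCH
Result: not a palindrome

0


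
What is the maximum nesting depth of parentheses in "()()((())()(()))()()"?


Input: "()()((())()(()))()()"
Tracking depth:
  Position 0 '(': depth becomes 1
  Position 1 ')': depth becomes 0
  Position 2 '(': depth becomes 1
  Position 3 ')': depth becomes 0
  Position 4 '(': depth becomes 1
  Position 5 '(': depth becomes 2
  Position 6 '(': depth becomes 3
  Position 7 ')': depth becomes 2
  Position 8 ')': depth becomes 1
  Position 9 '(': depth becomes 2
  Position 10 ')': depth becomes 1
  Position 11 '(': depth becomes 2
  Position 12 '(': depth becomes 3
  Position 13 ')': depth becomes 2
  Position 14 ')': depth becomes 1
  Position 15 ')': depth becomes 0
  Position 16 '(': depth becomes 1
  Position 17 ')': depth becomes 0
  Position 18 '(': depth becomes 1
  Position 19 ')': depth becomes 0
Maximum depth reached: 3

3


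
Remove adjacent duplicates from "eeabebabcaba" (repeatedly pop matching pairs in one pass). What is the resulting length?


Input: eeabebabcaba
Stack-based adjacent duplicate removal:
  Read 'e': push. Stack: e
  Read 'e': matches stack top 'e' => pop. Stack: (empty)
  Read 'a': push. Stack: a
  Read 'b': push. Stack: ab
  Read 'e': push. Stack: abe
  Read 'b': push. Stack: abeb
  Read 'a': push. Stack: abeba
  Read 'b': push. Stack: abebab
  Read 'c': push. Stack: abebabc
  Read 'a': push. Stack: abebabca
  Read 'b': push. Stack: abebabcab
  Read 'a': push. Stack: abebabcaba
Final stack: "abebabcaba" (length 10)

10


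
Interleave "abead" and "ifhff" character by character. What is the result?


Interleaving "abead" and "ifhff":
  Position 0: 'a' from first, 'i' from second => "ai"
  Position 1: 'b' from first, 'f' from second => "bf"
  Position 2: 'e' from first, 'h' from second => "eh"
  Position 3: 'a' from first, 'f' from second => "af"
  Position 4: 'd' from first, 'f' from second => "df"
Result: aibfehafdf

aibfehafdf


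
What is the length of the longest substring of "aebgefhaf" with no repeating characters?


Input: "aebgefhaf"
Sliding window (track last position of each char):
  Position 0 ('a'): window [0,0] length 1 -- new best
  Position 1 ('e'): window [0,1] length 2 -- new best
  Position 2 ('b'): window [0,2] length 3 -- new best
  Position 3 ('g'): window [0,3] length 4 -- new best
  Position 4 ('e'): repeat (last at 1), move window start to 2
  Position 4 ('e'): window [2,4] length 3
  Position 5 ('f'): window [2,5] length 4
  Position 6 ('h'): window [2,6] length 5 -- new best
  Position 7 ('a'): window [2,7] length 6 -- new best
  Position 8 ('f'): repeat (last at 5), move window start to 6
  Position 8 ('f'): window [6,8] length 3
Longest substring with no repeats: "bgefha" with length 6

6


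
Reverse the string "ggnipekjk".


Input: ggnipekjk
Reading characters right to left:
  Position 8: 'k'
  Position 7: 'j'
  Position 6: 'k'
  Position 5: 'e'
  Position 4: 'p'
  Position 3: 'i'
  Position 2: 'n'
  Position 1: 'g'
  Position 0: 'g'
Reversed: kjkepingg

kjkepingg


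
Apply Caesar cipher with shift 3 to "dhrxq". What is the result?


Caesar cipher: shift "dhrxq" by 3
  'd' (pos 3) + 3 = pos 6 = 'g'
  'h' (pos 7) + 3 = pos 10 = 'k'
  'r' (pos 17) + 3 = pos 20 = 'u'
  'x' (pos 23) + 3 = pos 0 = 'a'
  'q' (pos 16) + 3 = pos 19 = 't'
Result: gkuat

gkuat


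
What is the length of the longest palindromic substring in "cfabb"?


Input: "cfabb"
Checking substrings for palindromes:
  [3:5] "bb" (len 2) => palindrome
Longest palindromic substring: "bb" with length 2

2


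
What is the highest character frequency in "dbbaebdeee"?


Input: dbbaebdeee
Character counts:
  'a': 1
  'b': 3
  'd': 2
  'e': 4
Maximum frequency: 4

4


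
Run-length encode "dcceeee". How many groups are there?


Input: dcceeee
Scanning for consecutive runs:
  Group 1: 'd' x 1 (positions 0-0)
  Group 2: 'c' x 2 (positions 1-2)
  Group 3: 'e' x 4 (positions 3-6)
Total groups: 3

3


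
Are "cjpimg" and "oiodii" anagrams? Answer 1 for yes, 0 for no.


Strings: "cjpimg", "oiodii"
Sorted first:  cgijmp
Sorted second: diiioo
Differ at position 0: 'c' vs 'd' => not anagrams

0


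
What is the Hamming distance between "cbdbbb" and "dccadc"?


Comparing "cbdbbb" and "dccadc" position by position:
  Position 0: 'c' vs 'd' => differ
  Position 1: 'b' vs 'c' => differ
  Position 2: 'd' vs 'c' => differ
  Position 3: 'b' vs 'a' => differ
  Position 4: 'b' vs 'd' => differ
  Position 5: 'b' vs 'c' => differ
Total differences (Hamming distance): 6

6


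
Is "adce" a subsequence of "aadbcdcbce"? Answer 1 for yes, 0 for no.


Check if "adce" is a subsequence of "aadbcdcbce"
Greedy scan:
  Position 0 ('a'): matches sub[0] = 'a'
  Position 1 ('a'): no match needed
  Position 2 ('d'): matches sub[1] = 'd'
  Position 3 ('b'): no match needed
  Position 4 ('c'): matches sub[2] = 'c'
  Position 5 ('d'): no match needed
  Position 6 ('c'): no match needed
  Position 7 ('b'): no match needed
  Position 8 ('c'): no match needed
  Position 9 ('e'): matches sub[3] = 'e'
All 4 characters matched => is a subsequence

1


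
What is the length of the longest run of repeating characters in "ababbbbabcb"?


Input: "ababbbbabcb"
Scanning for longest run:
  Position 1 ('b'): new char, reset run to 1
  Position 2 ('a'): new char, reset run to 1
  Position 3 ('b'): new char, reset run to 1
  Position 4 ('b'): continues run of 'b', length=2
  Position 5 ('b'): continues run of 'b', length=3
  Position 6 ('b'): continues run of 'b', length=4
  Position 7 ('a'): new char, reset run to 1
  Position 8 ('b'): new char, reset run to 1
  Position 9 ('c'): new char, reset run to 1
  Position 10 ('b'): new char, reset run to 1
Longest run: 'b' with length 4

4


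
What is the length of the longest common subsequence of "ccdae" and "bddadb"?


LCS of "ccdae" and "bddadb"
DP table:
           b    d    d    a    d    b
      0    0    0    0    0    0    0
  c   0    0    0    0    0    0    0
  c   0    0    0    0    0    0    0
  d   0    0    1    1    1    1    1
  a   0    0    1    1    2    2    2
  e   0    0    1    1    2    2    2
LCS length = dp[5][6] = 2

2


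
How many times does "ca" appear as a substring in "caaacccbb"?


Searching for "ca" in "caaacccbb"
Scanning each position:
  Position 0: "ca" => MATCH
  Position 1: "aa" => no
  Position 2: "aa" => no
  Position 3: "ac" => no
  Position 4: "cc" => no
  Position 5: "cc" => no
  Position 6: "cb" => no
  Position 7: "bb" => no
Total occurrences: 1

1


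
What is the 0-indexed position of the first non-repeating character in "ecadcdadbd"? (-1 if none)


Input: ecadcdadbd
Character frequencies:
  'a': 2
  'b': 1
  'c': 2
  'd': 4
  'e': 1
Scanning left to right for freq == 1:
  Position 0 ('e'): unique! => answer = 0

0


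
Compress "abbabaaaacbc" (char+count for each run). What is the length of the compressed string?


Input: abbabaaaacbc
Runs:
  'a' x 1 => "a1"
  'b' x 2 => "b2"
  'a' x 1 => "a1"
  'b' x 1 => "b1"
  'a' x 4 => "a4"
  'c' x 1 => "c1"
  'b' x 1 => "b1"
  'c' x 1 => "c1"
Compressed: "a1b2a1b1a4c1b1c1"
Compressed length: 16

16


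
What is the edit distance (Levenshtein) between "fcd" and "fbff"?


Computing edit distance: "fcd" -> "fbff"
DP table:
           f    b    f    f
      0    1    2    3    4
  f   1    0    1    2    3
  c   2    1    1    2    3
  d   3    2    2    2    3
Edit distance = dp[3][4] = 3

3


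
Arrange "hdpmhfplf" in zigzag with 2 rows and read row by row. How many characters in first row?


Zigzag "hdpmhfplf" into 2 rows:
Placing characters:
  'h' => row 0
  'd' => row 1
  'p' => row 0
  'm' => row 1
  'h' => row 0
  'f' => row 1
  'p' => row 0
  'l' => row 1
  'f' => row 0
Rows:
  Row 0: "hphpf"
  Row 1: "dmfl"
First row length: 5

5


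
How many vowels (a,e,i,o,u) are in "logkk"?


Input: logkk
Checking each character:
  'l' at position 0: consonant
  'o' at position 1: vowel (running total: 1)
  'g' at position 2: consonant
  'k' at position 3: consonant
  'k' at position 4: consonant
Total vowels: 1

1


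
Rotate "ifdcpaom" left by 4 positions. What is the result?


Input: "ifdcpaom", rotate left by 4
First 4 characters: "ifdc"
Remaining characters: "paom"
Concatenate remaining + first: "paom" + "ifdc" = "paomifdc"

paomifdc


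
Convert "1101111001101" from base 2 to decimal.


Input: "1101111001101" in base 2
Positional expansion:
  Digit '1' (value 1) x 2^12 = 4096
  Digit '1' (value 1) x 2^11 = 2048
  Digit '0' (value 0) x 2^10 = 0
  Digit '1' (value 1) x 2^9 = 512
  Digit '1' (value 1) x 2^8 = 256
  Digit '1' (value 1) x 2^7 = 128
  Digit '1' (value 1) x 2^6 = 64
  Digit '0' (value 0) x 2^5 = 0
  Digit '0' (value 0) x 2^4 = 0
  Digit '1' (value 1) x 2^3 = 8
  Digit '1' (value 1) x 2^2 = 4
  Digit '0' (value 0) x 2^1 = 0
  Digit '1' (value 1) x 2^0 = 1
Sum = 7117

7117


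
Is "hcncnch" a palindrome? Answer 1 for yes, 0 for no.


Input: hcncnch
Reversed: hcncnch
  Compare pos 0 ('h') with pos 6 ('h'): match
  Compare pos 1 ('c') with pos 5 ('c'): match
  Compare pos 2 ('n') with pos 4 ('n'): match
Result: palindrome

1


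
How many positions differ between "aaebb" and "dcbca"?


Comparing "aaebb" and "dcbca" position by position:
  Position 0: 'a' vs 'd' => DIFFER
  Position 1: 'a' vs 'c' => DIFFER
  Position 2: 'e' vs 'b' => DIFFER
  Position 3: 'b' vs 'c' => DIFFER
  Position 4: 'b' vs 'a' => DIFFER
Positions that differ: 5

5


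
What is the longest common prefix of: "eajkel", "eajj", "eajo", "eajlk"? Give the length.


Words: eajkel, eajj, eajo, eajlk
  Position 0: all 'e' => match
  Position 1: all 'a' => match
  Position 2: all 'j' => match
  Position 3: ('k', 'j', 'o', 'l') => mismatch, stop
LCP = "eaj" (length 3)

3


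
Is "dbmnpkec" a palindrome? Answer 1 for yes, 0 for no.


Input: dbmnpkec
Reversed: cekpnmbd
  Compare pos 0 ('d') with pos 7 ('c'): MISMATCH
  Compare pos 1 ('b') with pos 6 ('e'): MISMATCH
  Compare pos 2 ('m') with pos 5 ('k'): MISMATCH
  Compare pos 3 ('n') with pos 4 ('p'): MISMATCH
Result: not a palindrome

0


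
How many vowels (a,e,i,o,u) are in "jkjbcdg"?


Input: jkjbcdg
Checking each character:
  'j' at position 0: consonant
  'k' at position 1: consonant
  'j' at position 2: consonant
  'b' at position 3: consonant
  'c' at position 4: consonant
  'd' at position 5: consonant
  'g' at position 6: consonant
Total vowels: 0

0


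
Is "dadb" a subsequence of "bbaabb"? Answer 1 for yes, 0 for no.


Check if "dadb" is a subsequence of "bbaabb"
Greedy scan:
  Position 0 ('b'): no match needed
  Position 1 ('b'): no match needed
  Position 2 ('a'): no match needed
  Position 3 ('a'): no match needed
  Position 4 ('b'): no match needed
  Position 5 ('b'): no match needed
Only matched 0/4 characters => not a subsequence

0


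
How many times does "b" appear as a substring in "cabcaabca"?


Searching for "b" in "cabcaabca"
Scanning each position:
  Position 0: "c" => no
  Position 1: "a" => no
  Position 2: "b" => MATCH
  Position 3: "c" => no
  Position 4: "a" => no
  Position 5: "a" => no
  Position 6: "b" => MATCH
  Position 7: "c" => no
  Position 8: "a" => no
Total occurrences: 2

2


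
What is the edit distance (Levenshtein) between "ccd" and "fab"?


Computing edit distance: "ccd" -> "fab"
DP table:
           f    a    b
      0    1    2    3
  c   1    1    2    3
  c   2    2    2    3
  d   3    3    3    3
Edit distance = dp[3][3] = 3

3


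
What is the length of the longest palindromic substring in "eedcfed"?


Input: "eedcfed"
Checking substrings for palindromes:
  [0:2] "ee" (len 2) => palindrome
Longest palindromic substring: "ee" with length 2

2


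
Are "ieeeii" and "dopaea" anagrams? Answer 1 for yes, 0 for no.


Strings: "ieeeii", "dopaea"
Sorted first:  eeeiii
Sorted second: aadeop
Differ at position 0: 'e' vs 'a' => not anagrams

0
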